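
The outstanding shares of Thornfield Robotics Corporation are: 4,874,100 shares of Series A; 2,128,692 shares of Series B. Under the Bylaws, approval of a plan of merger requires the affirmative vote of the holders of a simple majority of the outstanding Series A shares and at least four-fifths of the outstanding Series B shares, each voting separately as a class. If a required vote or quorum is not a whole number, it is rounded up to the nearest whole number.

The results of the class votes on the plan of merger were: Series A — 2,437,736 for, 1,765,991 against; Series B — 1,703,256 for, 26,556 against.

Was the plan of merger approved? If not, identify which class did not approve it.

Series A: a majority of 4874100 is 2437051; 2,437,051 required, 2,437,736 in favor — approved.
Series B: 4/5 of 2128692 = 1702953.60, rounded up to 1702954; 1,702,954 required, 1,703,256 in favor — approved.

Approved — every class gave the required vote.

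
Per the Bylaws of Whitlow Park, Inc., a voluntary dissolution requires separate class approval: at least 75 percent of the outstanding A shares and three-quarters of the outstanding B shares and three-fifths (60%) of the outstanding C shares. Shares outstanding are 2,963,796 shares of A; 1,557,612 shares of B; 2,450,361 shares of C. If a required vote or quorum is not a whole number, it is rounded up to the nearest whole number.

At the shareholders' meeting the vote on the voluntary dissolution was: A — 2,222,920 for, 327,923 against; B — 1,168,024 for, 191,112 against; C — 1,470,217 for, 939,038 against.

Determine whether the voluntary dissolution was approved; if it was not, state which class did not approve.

A: 3/4 of 2963796 = 2222847; 2,222,847 required, 2,222,920 in favor — approved.
B: 3/4 of 1557612 = 1168209; 1,168,209 required, 1,168,024 in favor — not approved.
C: 3/5 of 2450361 = 1470216.60, rounded up to 1470217; 1,470,217 required, 1,470,217 in favor — approved.

Not approved — the B shares did not give the required vote.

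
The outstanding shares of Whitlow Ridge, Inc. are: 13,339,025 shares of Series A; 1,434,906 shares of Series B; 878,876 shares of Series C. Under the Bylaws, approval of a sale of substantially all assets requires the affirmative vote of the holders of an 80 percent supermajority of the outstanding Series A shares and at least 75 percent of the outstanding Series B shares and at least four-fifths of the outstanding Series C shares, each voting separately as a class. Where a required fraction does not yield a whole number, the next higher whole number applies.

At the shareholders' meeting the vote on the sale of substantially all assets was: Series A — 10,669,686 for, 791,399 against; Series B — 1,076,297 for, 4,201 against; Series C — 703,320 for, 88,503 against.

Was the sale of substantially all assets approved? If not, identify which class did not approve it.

Not approved — the Series A shares did not give the required vote.

Series A: 4/5 of 13339025 = 10671220; 10,671,220 required, 10,669,686 in favor — not approved.
Series B: 3/4 of 1434906 = 1076179.50, rounded up to 1076180; 1,076,180 required, 1,076,297 in favor — approved.
Series C: 4/5 of 878876 = 703100.80, rounded up to 703101; 703,101 required, 703,320 in favor — approved.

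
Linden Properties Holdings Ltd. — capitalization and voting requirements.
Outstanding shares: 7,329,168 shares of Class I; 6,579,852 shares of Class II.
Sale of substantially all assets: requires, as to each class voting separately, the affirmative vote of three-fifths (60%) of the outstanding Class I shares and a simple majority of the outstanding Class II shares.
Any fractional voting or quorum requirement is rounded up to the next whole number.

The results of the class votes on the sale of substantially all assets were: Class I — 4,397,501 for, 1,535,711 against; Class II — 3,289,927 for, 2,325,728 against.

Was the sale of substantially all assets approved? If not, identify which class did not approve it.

Class I: 3/5 of 7329168 = 4397500.80, rounded up to 4397501; 4,397,501 required, 4,397,501 in favor — approved.
Class II: a majority of 6579852 is 3289927; 3,289,927 required, 3,289,927 in favor — approved.

Approved — every class gave the required vote.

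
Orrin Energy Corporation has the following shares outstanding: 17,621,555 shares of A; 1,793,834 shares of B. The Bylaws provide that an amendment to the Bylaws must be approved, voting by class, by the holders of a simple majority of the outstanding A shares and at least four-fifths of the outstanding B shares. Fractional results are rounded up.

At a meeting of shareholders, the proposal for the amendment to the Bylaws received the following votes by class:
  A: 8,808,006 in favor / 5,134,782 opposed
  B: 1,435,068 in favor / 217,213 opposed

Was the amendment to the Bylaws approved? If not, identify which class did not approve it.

A: a majority of 17621555 is 8810778; 8,810,778 required, 8,808,006 in favor — not approved.
B: 4/5 of 1793834 = 1435067.20, rounded up to 1435068; 1,435,068 required, 1,435,068 in favor — approved.

Not approved — the A shares did not give the required vote.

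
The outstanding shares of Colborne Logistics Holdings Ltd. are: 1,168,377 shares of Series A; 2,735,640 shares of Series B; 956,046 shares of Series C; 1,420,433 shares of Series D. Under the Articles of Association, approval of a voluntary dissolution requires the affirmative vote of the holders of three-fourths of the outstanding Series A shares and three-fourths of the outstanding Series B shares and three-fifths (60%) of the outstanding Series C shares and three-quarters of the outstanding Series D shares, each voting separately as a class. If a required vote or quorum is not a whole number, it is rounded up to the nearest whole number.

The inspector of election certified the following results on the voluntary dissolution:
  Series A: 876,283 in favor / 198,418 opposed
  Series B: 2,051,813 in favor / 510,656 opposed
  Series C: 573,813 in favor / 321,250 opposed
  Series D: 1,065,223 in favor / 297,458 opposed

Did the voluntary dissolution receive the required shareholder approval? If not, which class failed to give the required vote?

Series A: 3/4 of 1168377 = 876282.75, rounded up to 876283; 876,283 required, 876,283 in favor — approved.
Series B: 3/4 of 2735640 = 2051730; 2,051,730 required, 2,051,813 in favor — approved.
Series C: 3/5 of 956046 = 573627.60, rounded up to 573628; 573,628 required, 573,813 in favor — approved.
Series D: 3/4 of 1420433 = 1065324.75, rounded up to 1065325; 1,065,325 required, 1,065,223 in favor — not approved.

Not approved — the Series D shares did not give the required vote.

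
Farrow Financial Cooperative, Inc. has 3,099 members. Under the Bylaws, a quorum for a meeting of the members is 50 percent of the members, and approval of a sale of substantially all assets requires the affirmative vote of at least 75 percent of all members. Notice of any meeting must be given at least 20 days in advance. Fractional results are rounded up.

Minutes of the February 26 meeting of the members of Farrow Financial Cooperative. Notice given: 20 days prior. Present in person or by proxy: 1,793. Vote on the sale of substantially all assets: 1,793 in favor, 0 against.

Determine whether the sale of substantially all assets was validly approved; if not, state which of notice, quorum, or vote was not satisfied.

Invalid — vote requirement not satisfied.

Notice: 20 days given; 20 required. Satisfied.
Quorum: 50% of 3,099 = 1,549.50, rounded up to 1,550; 1,793 present. Satisfied.
Vote: requires three-fourths of all members (3,099); 3/4 of 3099 = 2324.25, rounded up to 2325, so 2,325 needed; 1,793 in favor. Not satisfied.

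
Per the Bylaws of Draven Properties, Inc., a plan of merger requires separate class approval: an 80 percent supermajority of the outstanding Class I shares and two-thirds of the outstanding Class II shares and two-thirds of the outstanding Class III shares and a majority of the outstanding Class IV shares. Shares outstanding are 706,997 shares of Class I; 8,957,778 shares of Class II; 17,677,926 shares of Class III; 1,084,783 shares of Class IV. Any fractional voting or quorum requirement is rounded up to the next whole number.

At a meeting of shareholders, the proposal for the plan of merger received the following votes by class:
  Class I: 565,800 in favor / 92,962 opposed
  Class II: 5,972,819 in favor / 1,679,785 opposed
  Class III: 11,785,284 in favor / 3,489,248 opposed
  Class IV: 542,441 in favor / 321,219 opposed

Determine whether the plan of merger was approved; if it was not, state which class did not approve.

Class I: 4/5 of 706997 = 565597.60, rounded up to 565598; 565,598 required, 565,800 in favor — approved.
Class II: 2/3 of 8957778 = 5971852; 5,971,852 required, 5,972,819 in favor — approved.
Class III: 2/3 of 17677926 = 11785284; 11,785,284 required, 11,785,284 in favor — approved.
Class IV: a majority of 1084783 is 542392; 542,392 required, 542,441 in favor — approved.

Approved — every class gave the required vote.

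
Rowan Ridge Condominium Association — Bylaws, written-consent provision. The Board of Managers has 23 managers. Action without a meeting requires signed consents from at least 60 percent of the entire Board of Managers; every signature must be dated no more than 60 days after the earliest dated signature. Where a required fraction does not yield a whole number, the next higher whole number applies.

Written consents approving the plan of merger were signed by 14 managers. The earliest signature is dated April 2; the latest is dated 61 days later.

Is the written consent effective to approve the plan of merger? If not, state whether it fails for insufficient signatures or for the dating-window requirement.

Not effective — dating-window requirement not satisfied.

Signatures required: at least 60 percent of 23 — 3/5 of 23 = 13.80, rounded up to 14, so 14 needed; 14 signed. Sufficient.
Dating window: the latest signature is 61 days after the earliest; the limit is 60 days. Outside the window.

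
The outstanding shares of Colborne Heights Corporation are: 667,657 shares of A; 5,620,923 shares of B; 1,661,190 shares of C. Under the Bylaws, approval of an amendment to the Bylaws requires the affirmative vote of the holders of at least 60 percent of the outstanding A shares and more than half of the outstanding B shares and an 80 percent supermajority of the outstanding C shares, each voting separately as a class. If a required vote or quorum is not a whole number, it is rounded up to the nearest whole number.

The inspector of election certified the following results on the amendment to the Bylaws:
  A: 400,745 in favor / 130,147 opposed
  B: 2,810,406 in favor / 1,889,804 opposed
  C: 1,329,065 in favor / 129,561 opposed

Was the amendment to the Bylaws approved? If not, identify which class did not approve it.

Not approved — the B shares did not give the required vote.

A: 3/5 of 667657 = 400594.20, rounded up to 400595; 400,595 required, 400,745 in favor — approved.
B: a majority of 5620923 is 2810462; 2,810,462 required, 2,810,406 in favor — not approved.
C: 4/5 of 1661190 = 1328952; 1,328,952 required, 1,329,065 in favor — approved.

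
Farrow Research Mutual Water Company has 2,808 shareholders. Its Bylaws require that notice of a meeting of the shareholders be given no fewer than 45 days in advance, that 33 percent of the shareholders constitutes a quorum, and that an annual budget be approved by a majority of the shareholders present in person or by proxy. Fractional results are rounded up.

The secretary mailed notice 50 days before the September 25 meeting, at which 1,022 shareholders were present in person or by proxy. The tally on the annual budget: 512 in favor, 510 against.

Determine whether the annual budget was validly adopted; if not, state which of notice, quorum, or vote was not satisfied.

Valid — all requirements satisfied.

Notice: 50 days given; 45 required. Satisfied.
Quorum: 33% of 2,808 = 926.64, rounded up to 927; 1,022 present. Satisfied.
Vote: requires a majority of those present (1,022); a majority of 1022 is 512, so 512 needed; 512 in favor. Satisfied.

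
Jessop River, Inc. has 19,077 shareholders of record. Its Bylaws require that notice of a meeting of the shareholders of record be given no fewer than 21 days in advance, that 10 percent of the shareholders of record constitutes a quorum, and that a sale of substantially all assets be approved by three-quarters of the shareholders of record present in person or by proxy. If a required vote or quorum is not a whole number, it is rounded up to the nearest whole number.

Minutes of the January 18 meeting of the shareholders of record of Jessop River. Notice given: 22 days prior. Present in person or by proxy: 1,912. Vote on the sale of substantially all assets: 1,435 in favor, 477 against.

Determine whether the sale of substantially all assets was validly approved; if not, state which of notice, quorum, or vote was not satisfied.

Valid — all requirements satisfied.

Notice: 22 days given; 21 required. Satisfied.
Quorum: 10% of 19,077 = 1,907.70, rounded up to 1,908; 1,912 present. Satisfied.
Vote: requires three-fourths of those present (1,912); 3/4 of 1912 = 1434, so 1,434 needed; 1,435 in favor. Satisfied.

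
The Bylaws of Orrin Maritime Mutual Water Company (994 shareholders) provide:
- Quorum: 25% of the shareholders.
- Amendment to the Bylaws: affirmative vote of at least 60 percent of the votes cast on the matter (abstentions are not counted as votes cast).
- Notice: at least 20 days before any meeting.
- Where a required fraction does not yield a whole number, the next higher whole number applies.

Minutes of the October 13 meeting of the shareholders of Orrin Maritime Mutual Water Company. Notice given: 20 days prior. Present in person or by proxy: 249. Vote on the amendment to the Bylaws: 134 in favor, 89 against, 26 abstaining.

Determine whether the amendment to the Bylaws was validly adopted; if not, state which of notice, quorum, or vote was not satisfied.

Valid — all requirements satisfied.

Notice: 20 days given; 20 required. Satisfied.
Quorum: 25% of 994 = 248.50, rounded up to 249; 249 present. Satisfied.
Vote: requires three-fifths of the votes cast (249 − 26 abstaining = 223); 3/5 of 223 = 133.80, rounded up to 134, so 134 needed; 134 in favor. Satisfied.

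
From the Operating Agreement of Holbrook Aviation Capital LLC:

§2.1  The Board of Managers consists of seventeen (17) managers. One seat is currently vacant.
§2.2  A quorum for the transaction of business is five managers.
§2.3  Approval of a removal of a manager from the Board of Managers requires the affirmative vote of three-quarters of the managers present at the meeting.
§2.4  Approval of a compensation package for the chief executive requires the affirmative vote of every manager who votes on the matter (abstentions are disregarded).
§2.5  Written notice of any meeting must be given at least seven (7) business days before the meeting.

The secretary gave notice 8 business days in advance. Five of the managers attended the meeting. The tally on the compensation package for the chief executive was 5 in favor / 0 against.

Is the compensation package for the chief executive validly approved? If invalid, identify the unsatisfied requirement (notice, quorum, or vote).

Valid — all requirements satisfied.

Notice: 8 business days given; 7 required (8 ≥ 7). Satisfied.
Quorum: 5 present; quorum is 5. Satisfied.
Vote: the compensation package for the chief executive requires the unanimous vote of the votes cast (5). Unanimous means all 5, so 5 affirmative votes are needed; 5 voted in favor. Satisfied.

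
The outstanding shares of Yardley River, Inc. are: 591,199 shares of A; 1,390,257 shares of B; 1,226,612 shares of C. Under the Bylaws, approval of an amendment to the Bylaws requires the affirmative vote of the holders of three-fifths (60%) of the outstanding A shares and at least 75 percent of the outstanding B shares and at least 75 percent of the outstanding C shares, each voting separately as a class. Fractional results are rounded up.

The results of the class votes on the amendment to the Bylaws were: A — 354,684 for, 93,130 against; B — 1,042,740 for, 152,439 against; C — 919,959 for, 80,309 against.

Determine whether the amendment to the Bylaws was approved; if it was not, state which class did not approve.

Not approved — the A shares did not give the required vote.

A: 3/5 of 591199 = 354719.40, rounded up to 354720; 354,720 required, 354,684 in favor — not approved.
B: 3/4 of 1390257 = 1042692.75, rounded up to 1042693; 1,042,693 required, 1,042,740 in favor — approved.
C: 3/4 of 1226612 = 919959; 919,959 required, 919,959 in favor — approved.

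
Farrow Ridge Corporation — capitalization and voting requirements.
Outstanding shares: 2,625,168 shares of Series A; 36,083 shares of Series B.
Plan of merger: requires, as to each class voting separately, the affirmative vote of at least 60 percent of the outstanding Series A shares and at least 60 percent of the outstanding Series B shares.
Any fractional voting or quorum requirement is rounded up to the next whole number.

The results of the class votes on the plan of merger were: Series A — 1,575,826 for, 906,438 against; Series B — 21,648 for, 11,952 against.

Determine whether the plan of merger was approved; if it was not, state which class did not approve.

Series A: 3/5 of 2625168 = 1575100.80, rounded up to 1575101; 1,575,101 required, 1,575,826 in favor — approved.
Series B: 3/5 of 36083 = 21649.80, rounded up to 21650; 21,650 required, 21,648 in favor — not approved.

Not approved — the Series B shares did not give the required vote.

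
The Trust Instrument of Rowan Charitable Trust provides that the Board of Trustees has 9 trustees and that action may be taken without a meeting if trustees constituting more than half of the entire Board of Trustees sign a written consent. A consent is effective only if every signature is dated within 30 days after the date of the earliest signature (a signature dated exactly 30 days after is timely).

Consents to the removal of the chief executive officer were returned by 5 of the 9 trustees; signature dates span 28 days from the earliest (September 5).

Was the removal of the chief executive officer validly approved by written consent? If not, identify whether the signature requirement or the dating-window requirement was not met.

Signatures required: more than half of 9 — a majority of 9 is 5, so 5 needed; 5 signed. Sufficient.
Dating window: the latest signature is 28 days after the earliest; the limit is 30 days. Within the window.

Effective — both the signature and dating-window requirements are satisfied.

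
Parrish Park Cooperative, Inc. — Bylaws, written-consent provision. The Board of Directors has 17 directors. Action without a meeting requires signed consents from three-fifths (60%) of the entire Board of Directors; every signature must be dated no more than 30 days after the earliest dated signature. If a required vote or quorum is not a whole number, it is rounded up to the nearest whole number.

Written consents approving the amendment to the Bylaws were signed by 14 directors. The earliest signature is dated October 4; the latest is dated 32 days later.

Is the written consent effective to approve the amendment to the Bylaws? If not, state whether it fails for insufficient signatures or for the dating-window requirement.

Not effective — dating-window requirement not satisfied.

Signatures required: three-fifths (60%) of 17 — 3/5 of 17 = 10.20, rounded up to 11, so 11 needed; 14 signed. Sufficient.
Dating window: the latest signature is 32 days after the earliest; the limit is 30 days. Outside the window.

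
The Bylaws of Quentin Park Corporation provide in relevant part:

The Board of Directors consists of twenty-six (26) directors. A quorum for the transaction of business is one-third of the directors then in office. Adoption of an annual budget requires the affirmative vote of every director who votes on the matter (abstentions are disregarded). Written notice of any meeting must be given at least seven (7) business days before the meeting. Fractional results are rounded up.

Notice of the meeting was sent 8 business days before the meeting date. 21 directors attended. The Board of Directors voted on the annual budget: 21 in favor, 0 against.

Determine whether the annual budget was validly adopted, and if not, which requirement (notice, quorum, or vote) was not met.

Valid — all requirements satisfied.

Notice: 8 business days given; 7 required (8 ≥ 7). Satisfied.
Quorum: 21 present; quorum is 9. Satisfied.
Vote: the annual budget requires the unanimous vote of the votes cast (21). Unanimous means all 21, so 21 affirmative votes are needed; 21 voted in favor. Satisfied.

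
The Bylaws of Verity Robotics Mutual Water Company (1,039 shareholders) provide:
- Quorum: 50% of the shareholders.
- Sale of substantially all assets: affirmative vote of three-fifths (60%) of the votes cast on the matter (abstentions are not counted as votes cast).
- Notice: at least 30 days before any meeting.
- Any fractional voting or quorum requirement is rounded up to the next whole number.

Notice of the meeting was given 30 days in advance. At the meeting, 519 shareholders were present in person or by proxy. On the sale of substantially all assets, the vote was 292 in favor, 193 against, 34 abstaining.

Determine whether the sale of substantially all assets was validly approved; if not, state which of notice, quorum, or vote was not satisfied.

Notice: 30 days given; 30 required. Satisfied.
Quorum: 50% of 1,039 = 519.50, rounded up to 520; 519 present. Not satisfied.
Vote: requires three-fifths of the votes cast (519 − 34 abstaining = 485); 3/5 of 485 = 291, so 291 needed; 292 in favor. Satisfied.

Invalid — quorum requirement not satisfied.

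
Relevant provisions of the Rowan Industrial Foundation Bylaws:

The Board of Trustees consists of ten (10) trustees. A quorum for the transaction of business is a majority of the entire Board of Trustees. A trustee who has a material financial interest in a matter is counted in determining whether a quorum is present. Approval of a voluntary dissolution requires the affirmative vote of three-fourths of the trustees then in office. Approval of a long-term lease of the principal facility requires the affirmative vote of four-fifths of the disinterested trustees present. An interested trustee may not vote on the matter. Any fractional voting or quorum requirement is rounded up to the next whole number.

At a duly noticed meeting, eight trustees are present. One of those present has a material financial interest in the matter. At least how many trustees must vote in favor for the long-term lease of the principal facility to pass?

6

The long-term lease of the principal facility requires four-fifths of the disinterested trustees present (8 − 1 = 7).
4/5 of 7 = 5.60, rounded up to 6.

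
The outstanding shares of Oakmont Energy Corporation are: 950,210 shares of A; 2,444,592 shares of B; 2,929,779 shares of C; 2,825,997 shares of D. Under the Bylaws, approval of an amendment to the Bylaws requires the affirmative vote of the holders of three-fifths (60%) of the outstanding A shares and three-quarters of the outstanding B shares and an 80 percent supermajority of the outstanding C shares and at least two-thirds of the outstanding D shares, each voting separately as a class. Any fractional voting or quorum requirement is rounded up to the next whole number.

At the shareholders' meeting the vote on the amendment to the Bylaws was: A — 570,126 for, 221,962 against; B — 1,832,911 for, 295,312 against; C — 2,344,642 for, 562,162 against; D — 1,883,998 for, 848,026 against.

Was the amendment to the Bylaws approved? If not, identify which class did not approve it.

Not approved — the B shares did not give the required vote.

A: 3/5 of 950210 = 570126; 570,126 required, 570,126 in favor — approved.
B: 3/4 of 2444592 = 1833444; 1,833,444 required, 1,832,911 in favor — not approved.
C: 4/5 of 2929779 = 2343823.20, rounded up to 2343824; 2,343,824 required, 2,344,642 in favor — approved.
D: 2/3 of 2825997 = 1883998; 1,883,998 required, 1,883,998 in favor — approved.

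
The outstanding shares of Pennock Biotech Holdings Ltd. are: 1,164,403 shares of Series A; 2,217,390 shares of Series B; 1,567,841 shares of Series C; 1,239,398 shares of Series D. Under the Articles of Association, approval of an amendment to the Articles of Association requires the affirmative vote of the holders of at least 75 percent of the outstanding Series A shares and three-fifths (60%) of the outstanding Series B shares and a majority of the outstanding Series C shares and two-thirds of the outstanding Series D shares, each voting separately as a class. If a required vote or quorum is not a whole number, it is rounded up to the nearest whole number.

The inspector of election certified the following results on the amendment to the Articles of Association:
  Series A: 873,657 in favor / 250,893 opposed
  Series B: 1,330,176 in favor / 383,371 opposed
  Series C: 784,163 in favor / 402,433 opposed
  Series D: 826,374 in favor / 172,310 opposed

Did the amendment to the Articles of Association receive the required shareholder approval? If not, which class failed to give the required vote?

Series A: 3/4 of 1164403 = 873302.25, rounded up to 873303; 873,303 required, 873,657 in favor — approved.
Series B: 3/5 of 2217390 = 1330434; 1,330,434 required, 1,330,176 in favor — not approved.
Series C: a majority of 1567841 is 783921; 783,921 required, 784,163 in favor — approved.
Series D: 2/3 of 1239398 = 826265.33, rounded up to 826266; 826,266 required, 826,374 in favor — approved.

Not approved — the Series B shares did not give the required vote.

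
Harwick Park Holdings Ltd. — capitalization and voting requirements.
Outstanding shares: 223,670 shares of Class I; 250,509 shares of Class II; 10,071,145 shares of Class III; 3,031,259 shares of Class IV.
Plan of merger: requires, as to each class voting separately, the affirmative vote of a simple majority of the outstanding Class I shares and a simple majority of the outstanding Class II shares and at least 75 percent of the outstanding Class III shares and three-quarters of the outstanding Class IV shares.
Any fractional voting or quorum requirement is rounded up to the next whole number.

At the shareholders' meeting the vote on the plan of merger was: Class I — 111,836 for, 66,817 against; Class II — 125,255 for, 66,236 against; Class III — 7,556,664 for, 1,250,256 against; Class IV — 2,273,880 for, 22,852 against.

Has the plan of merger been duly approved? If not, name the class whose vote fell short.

Approved — every class gave the required vote.

Class I: a majority of 223670 is 111836; 111,836 required, 111,836 in favor — approved.
Class II: a majority of 250509 is 125255; 125,255 required, 125,255 in favor — approved.
Class III: 3/4 of 10071145 = 7553358.75, rounded up to 7553359; 7,553,359 required, 7,556,664 in favor — approved.
Class IV: 3/4 of 3031259 = 2273444.25, rounded up to 2273445; 2,273,445 required, 2,273,880 in favor — approved.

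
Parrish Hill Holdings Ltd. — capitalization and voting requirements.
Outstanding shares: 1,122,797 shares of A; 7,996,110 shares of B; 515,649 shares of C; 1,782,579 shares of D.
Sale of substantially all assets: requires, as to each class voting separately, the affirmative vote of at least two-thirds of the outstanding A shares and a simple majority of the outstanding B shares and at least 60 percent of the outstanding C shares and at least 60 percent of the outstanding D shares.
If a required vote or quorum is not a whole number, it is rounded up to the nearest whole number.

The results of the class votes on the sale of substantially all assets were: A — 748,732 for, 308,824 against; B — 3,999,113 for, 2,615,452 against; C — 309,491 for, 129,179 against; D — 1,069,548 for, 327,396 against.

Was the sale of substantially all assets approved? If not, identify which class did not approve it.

Approved — every class gave the required vote.

A: 2/3 of 1122797 = 748531.33, rounded up to 748532; 748,532 required, 748,732 in favor — approved.
B: a majority of 7996110 is 3998056; 3,998,056 required, 3,999,113 in favor — approved.
C: 3/5 of 515649 = 309389.40, rounded up to 309390; 309,390 required, 309,491 in favor — approved.
D: 3/5 of 1782579 = 1069547.40, rounded up to 1069548; 1,069,548 required, 1,069,548 in favor — approved.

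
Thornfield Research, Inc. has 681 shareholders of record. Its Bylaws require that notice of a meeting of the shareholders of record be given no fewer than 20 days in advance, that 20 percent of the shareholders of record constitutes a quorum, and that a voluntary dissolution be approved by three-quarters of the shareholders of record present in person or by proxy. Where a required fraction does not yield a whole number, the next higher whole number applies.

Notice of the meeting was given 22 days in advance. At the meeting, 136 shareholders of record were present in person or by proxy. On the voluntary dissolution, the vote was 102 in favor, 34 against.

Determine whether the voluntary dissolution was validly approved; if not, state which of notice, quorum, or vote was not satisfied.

Notice: 22 days given; 20 required. Satisfied.
Quorum: 20% of 681 = 136.20, rounded up to 137; 136 present. Not satisfied.
Vote: requires three-fourths of those present (136); 3/4 of 136 = 102, so 102 needed; 102 in favor. Satisfied.

Invalid — quorum requirement not satisfied.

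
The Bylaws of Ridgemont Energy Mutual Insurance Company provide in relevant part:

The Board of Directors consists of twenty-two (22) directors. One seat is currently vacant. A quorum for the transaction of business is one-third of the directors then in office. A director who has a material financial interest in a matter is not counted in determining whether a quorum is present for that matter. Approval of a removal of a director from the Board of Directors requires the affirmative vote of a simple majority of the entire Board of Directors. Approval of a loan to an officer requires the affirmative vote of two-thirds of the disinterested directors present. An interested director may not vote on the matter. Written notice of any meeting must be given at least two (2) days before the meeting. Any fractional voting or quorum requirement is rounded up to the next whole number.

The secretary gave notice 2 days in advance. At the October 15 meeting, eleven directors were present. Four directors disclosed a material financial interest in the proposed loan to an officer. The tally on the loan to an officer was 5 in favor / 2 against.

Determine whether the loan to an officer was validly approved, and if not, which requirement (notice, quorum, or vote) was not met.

Notice: 2 days given; 2 required (2 ≥ 2). Satisfied.
Quorum: 11 present, but the 4 interested directors do not count, leaving 7. Quorum is 7. Satisfied.
Vote: the loan to an officer requires two-thirds of the disinterested directors present (11 − 4 = 7). 2/3 of 7 = 4.67, rounded up to 5, so 5 affirmative votes are needed; 5 voted in favor. Satisfied.

Valid — all requirements satisfied.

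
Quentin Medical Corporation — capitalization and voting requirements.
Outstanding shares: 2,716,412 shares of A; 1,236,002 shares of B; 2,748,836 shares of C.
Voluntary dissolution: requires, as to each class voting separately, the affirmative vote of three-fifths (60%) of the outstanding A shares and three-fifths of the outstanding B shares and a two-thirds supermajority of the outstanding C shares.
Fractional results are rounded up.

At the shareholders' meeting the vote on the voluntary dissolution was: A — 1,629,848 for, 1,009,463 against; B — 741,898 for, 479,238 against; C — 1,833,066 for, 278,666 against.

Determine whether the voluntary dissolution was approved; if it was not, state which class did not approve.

Approved — every class gave the required vote.

A: 3/5 of 2716412 = 1629847.20, rounded up to 1629848; 1,629,848 required, 1,629,848 in favor — approved.
B: 3/5 of 1236002 = 741601.20, rounded up to 741602; 741,602 required, 741,898 in favor — approved.
C: 2/3 of 2748836 = 1832557.33, rounded up to 1832558; 1,832,558 required, 1,833,066 in favor — approved.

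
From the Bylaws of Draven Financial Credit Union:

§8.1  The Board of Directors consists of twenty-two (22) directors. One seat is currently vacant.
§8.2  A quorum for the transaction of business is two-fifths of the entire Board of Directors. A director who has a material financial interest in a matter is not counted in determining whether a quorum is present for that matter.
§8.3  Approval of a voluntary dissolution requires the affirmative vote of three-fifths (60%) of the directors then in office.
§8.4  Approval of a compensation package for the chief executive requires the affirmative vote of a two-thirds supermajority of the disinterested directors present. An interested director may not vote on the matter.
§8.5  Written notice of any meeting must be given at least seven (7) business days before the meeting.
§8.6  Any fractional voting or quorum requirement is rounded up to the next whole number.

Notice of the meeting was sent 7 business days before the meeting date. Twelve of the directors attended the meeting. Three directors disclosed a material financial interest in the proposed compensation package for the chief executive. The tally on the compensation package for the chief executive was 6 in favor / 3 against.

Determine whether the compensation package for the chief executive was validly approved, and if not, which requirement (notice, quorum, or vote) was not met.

Valid — all requirements satisfied.

Notice: 7 business days given; 7 required (7 ≥ 7). Satisfied.
Quorum: 12 present, but the 3 interested directors do not count, leaving 9. Quorum is 9. Satisfied.
Vote: the compensation package for the chief executive requires two-thirds of the disinterested directors present (12 − 3 = 9). 2/3 of 9 = 6, so 6 affirmative votes are needed; 6 voted in favor. Satisfied.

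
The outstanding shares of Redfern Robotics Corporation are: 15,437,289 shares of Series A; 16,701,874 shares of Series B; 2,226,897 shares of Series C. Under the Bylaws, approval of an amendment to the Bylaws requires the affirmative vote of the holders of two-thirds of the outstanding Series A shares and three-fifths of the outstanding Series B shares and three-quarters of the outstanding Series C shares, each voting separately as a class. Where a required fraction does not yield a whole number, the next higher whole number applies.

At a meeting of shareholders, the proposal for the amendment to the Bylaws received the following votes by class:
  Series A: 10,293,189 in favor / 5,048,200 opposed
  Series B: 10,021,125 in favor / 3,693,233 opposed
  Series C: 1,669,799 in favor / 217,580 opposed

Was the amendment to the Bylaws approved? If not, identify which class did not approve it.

Series A: 2/3 of 15437289 = 10291526; 10,291,526 required, 10,293,189 in favor — approved.
Series B: 3/5 of 16701874 = 10021124.40, rounded up to 10021125; 10,021,125 required, 10,021,125 in favor — approved.
Series C: 3/4 of 2226897 = 1670172.75, rounded up to 1670173; 1,670,173 required, 1,669,799 in favor — not approved.

Not approved — the Series C shares did not give the required vote.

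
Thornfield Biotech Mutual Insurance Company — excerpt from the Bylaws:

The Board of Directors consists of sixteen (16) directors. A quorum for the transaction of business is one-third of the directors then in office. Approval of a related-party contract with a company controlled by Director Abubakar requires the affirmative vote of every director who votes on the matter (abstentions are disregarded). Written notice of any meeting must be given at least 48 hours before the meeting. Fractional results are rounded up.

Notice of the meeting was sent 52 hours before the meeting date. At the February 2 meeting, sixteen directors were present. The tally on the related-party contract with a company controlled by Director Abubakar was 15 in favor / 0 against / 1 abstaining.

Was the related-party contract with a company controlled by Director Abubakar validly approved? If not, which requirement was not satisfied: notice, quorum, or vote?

Valid — all requirements satisfied.

Notice: 52 hours given; 48 required (52 ≥ 48). Satisfied.
Quorum: 16 present; quorum is 6. Satisfied.
Vote: the related-party contract with a company controlled by Director Abubakar requires the unanimous vote of the votes cast (16 present − 1 abstaining = 15). Unanimous means all 15, so 15 affirmative votes are needed; 15 voted in favor. Satisfied.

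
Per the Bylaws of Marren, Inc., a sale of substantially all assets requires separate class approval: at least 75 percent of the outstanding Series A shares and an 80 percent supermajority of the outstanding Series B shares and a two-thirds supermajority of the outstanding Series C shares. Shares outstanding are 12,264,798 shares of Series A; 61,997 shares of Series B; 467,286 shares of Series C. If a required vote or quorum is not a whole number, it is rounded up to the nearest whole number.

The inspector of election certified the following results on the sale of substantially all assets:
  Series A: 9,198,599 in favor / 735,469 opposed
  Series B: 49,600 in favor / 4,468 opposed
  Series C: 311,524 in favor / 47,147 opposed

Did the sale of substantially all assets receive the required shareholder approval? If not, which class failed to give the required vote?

Approved — every class gave the required vote.

Series A: 3/4 of 12264798 = 9198598.50, rounded up to 9198599; 9,198,599 required, 9,198,599 in favor — approved.
Series B: 4/5 of 61997 = 49597.60, rounded up to 49598; 49,598 required, 49,600 in favor — approved.
Series C: 2/3 of 467286 = 311524; 311,524 required, 311,524 in favor — approved.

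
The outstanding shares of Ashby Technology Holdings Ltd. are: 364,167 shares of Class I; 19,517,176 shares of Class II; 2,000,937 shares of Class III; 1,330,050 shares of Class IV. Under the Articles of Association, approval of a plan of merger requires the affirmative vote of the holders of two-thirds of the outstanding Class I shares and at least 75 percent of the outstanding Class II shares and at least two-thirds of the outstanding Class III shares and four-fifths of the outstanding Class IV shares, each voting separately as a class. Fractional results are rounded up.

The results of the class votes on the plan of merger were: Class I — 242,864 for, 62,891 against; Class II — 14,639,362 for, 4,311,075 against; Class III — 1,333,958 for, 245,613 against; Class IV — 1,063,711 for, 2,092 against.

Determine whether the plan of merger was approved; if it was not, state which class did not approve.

Not approved — the Class IV shares did not give the required vote.

Class I: 2/3 of 364167 = 242778; 242,778 required, 242,864 in favor — approved.
Class II: 3/4 of 19517176 = 14637882; 14,637,882 required, 14,639,362 in favor — approved.
Class III: 2/3 of 2000937 = 1333958; 1,333,958 required, 1,333,958 in favor — approved.
Class IV: 4/5 of 1330050 = 1064040; 1,064,040 required, 1,063,711 in favor — not approved.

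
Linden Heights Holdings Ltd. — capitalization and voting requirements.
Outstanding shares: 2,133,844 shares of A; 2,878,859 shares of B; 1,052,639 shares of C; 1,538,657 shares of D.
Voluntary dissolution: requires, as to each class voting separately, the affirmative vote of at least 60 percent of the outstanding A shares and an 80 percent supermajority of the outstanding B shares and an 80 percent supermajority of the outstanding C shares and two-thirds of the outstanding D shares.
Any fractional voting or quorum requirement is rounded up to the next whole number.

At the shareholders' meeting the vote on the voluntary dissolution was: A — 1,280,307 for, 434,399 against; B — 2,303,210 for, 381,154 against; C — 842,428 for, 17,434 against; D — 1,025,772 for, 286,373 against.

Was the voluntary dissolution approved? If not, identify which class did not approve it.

A: 3/5 of 2133844 = 1280306.40, rounded up to 1280307; 1,280,307 required, 1,280,307 in favor — approved.
B: 4/5 of 2878859 = 2303087.20, rounded up to 2303088; 2,303,088 required, 2,303,210 in favor — approved.
C: 4/5 of 1052639 = 842111.20, rounded up to 842112; 842,112 required, 842,428 in favor — approved.
D: 2/3 of 1538657 = 1025771.33, rounded up to 1025772; 1,025,772 required, 1,025,772 in favor — approved.

Approved — every class gave the required vote.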